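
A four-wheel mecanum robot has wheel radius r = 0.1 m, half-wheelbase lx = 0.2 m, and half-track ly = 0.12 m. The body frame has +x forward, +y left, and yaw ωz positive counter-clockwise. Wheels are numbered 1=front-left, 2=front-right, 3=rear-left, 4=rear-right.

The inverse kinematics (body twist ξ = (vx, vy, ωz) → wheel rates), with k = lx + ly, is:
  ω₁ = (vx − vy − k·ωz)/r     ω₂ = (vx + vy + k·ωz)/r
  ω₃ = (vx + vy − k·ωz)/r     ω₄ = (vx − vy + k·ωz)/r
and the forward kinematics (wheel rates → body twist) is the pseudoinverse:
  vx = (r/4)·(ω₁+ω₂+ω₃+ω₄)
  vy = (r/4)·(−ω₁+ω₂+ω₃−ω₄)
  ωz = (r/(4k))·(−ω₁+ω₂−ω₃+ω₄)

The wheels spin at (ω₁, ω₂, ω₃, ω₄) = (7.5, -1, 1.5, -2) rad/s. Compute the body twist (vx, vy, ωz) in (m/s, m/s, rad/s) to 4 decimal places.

(0.1500, -0.1250, -0.9375)

k = lx + ly = 0.2 + 0.12 = 0.3200
ω₁+ω₂+ω₃+ω₄ = 6.0000  →  vx = (0.1/4)·6.0000 = 0.1500
−ω₁+ω₂+ω₃−ω₄ = -5.0000  →  vy = (0.1/4)·-5.0000 = -0.1250
−ω₁+ω₂−ω₃+ω₄ = -12.0000  →  ωz = (0.1/1.2800)·-12.0000 = -0.9375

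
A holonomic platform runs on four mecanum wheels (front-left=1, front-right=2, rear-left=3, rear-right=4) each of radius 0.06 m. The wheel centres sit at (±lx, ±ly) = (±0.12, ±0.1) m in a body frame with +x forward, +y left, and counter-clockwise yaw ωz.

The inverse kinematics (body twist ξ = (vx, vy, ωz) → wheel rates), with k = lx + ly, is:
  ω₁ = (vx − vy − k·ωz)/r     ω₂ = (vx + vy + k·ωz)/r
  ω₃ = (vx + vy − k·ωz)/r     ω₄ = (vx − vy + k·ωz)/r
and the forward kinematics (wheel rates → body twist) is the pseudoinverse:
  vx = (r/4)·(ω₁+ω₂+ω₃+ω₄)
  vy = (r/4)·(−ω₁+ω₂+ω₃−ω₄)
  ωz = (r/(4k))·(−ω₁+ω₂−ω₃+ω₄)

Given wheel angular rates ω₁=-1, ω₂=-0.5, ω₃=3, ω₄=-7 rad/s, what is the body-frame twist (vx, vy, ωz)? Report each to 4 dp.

(-0.0825, 0.1575, -0.6477)

k = lx + ly = 0.12 + 0.1 = 0.2200
ω₁+ω₂+ω₃+ω₄ = -5.5000  →  vx = (0.06/4)·-5.5000 = -0.0825
−ω₁+ω₂+ω₃−ω₄ = 10.5000  →  vy = (0.06/4)·10.5000 = 0.1575
−ω₁+ω₂−ω₃+ω₄ = -9.5000  →  ωz = (0.06/0.8800)·-9.5000 = -0.6477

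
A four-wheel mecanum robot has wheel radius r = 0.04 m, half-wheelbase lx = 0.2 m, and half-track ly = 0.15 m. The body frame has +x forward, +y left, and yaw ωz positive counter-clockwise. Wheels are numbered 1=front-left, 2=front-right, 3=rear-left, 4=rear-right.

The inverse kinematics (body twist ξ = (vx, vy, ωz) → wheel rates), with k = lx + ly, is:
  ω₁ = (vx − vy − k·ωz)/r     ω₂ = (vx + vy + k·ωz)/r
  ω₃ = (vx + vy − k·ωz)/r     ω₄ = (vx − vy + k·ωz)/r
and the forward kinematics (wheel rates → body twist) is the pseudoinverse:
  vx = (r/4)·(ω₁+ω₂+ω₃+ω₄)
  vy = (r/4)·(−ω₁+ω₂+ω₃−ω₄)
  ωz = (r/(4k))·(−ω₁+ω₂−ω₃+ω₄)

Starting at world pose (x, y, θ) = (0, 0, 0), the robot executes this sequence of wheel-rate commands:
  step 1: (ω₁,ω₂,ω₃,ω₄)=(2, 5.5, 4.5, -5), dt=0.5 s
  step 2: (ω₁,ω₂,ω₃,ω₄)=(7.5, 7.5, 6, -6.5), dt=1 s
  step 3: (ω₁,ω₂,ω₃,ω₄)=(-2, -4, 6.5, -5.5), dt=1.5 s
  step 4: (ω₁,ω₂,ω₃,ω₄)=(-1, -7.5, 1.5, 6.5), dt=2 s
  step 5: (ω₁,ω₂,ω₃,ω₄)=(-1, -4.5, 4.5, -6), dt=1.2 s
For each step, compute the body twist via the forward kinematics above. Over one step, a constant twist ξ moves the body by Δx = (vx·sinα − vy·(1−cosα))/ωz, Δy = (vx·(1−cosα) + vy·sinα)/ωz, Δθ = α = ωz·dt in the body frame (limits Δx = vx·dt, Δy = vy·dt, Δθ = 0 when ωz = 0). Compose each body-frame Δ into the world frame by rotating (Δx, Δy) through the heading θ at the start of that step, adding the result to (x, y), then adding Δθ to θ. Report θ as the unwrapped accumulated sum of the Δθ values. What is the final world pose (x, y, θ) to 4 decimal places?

step 1: ξ=(vx,vy,ωz)=(0.0700, 0.1300, -0.1714), dt=0.5 → body Δ=(0.0377, 0.0634, -0.0857) → world pose (0.0377, 0.0634, -0.0857)
step 2: ξ=(vx,vy,ωz)=(0.1450, 0.1250, -0.3571), dt=1.0 → body Δ=(0.1640, 0.0967, -0.3571) → world pose (0.2094, 0.1458, -0.4429)
step 3: ξ=(vx,vy,ωz)=(-0.0500, 0.1000, -0.4000), dt=1.5 → body Δ=(-0.0269, 0.1630, -0.6000) → world pose (0.2550, 0.3046, -1.0429)
step 4: ξ=(vx,vy,ωz)=(-0.0050, -0.1150, -0.0429), dt=2.0 → body Δ=(-0.0198, -0.2293, -0.0857) → world pose (0.0469, 0.2062, -1.1286)
step 5: ξ=(vx,vy,ωz)=(-0.0700, 0.0700, -0.4000), dt=1.2 → body Δ=(-0.0610, 0.1006, -0.4800) → world pose (0.1117, 0.3044, -1.6086)

(0.1117, 0.3044, -1.6086)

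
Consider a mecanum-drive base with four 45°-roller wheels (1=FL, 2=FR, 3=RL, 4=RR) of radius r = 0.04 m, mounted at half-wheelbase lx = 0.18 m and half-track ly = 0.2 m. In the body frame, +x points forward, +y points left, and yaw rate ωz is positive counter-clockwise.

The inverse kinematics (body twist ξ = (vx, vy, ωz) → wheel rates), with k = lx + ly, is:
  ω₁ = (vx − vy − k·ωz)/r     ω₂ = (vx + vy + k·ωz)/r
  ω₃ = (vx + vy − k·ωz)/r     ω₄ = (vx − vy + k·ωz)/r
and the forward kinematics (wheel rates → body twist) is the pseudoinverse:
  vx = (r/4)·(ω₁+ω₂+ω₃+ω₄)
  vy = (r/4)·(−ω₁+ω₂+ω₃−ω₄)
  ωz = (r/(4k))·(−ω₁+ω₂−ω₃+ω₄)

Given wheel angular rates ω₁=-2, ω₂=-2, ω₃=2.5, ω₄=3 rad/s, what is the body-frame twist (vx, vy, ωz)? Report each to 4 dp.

k = lx + ly = 0.18 + 0.2 = 0.3800
ω₁+ω₂+ω₃+ω₄ = 1.5000  →  vx = (0.04/4)·1.5000 = 0.0150
−ω₁+ω₂+ω₃−ω₄ = -0.5000  →  vy = (0.04/4)·-0.5000 = -0.0050
−ω₁+ω₂−ω₃+ω₄ = 0.5000  →  ωz = (0.04/1.5200)·0.5000 = 0.0132

(0.0150, -0.0050, 0.0132)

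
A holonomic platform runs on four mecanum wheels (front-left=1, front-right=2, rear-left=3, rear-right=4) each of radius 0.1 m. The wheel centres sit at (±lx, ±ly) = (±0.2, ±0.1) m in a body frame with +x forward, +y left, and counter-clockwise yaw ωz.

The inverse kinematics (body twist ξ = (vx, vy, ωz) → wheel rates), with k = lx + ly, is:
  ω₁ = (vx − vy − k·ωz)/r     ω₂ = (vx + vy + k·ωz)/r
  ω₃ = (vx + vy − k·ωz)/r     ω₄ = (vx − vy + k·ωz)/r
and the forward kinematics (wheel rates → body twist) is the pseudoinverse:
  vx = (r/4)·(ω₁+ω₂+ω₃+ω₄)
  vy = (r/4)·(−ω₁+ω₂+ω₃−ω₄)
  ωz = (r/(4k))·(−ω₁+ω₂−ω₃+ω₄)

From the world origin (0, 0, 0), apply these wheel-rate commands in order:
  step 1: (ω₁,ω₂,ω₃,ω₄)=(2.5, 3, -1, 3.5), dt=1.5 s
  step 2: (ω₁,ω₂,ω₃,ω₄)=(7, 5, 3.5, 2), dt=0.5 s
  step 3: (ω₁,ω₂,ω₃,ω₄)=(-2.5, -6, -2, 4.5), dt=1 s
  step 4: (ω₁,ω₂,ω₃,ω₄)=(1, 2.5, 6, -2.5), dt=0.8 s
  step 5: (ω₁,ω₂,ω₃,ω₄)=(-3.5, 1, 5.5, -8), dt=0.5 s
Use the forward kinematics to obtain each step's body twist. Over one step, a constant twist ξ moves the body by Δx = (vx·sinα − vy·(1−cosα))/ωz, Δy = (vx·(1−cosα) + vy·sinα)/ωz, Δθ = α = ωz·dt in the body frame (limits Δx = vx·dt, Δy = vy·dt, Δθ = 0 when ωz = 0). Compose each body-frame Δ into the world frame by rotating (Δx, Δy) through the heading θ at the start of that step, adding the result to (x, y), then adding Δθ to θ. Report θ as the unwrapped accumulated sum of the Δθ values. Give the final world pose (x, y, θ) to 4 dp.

step 1: ξ=(vx,vy,ωz)=(0.2000, -0.1000, 0.4167), dt=1.5 → body Δ=(0.3262, -0.0497, 0.6250) → world pose (0.3262, -0.0497, 0.6250)
step 2: ξ=(vx,vy,ωz)=(0.4375, -0.0125, -0.2917), dt=0.5 → body Δ=(0.2175, -0.0222, -0.1458) → world pose (0.5156, 0.0596, 0.4792)
step 3: ξ=(vx,vy,ωz)=(-0.1500, -0.2500, 0.2500), dt=1.0 → body Δ=(-0.1174, -0.2661, 0.2500) → world pose (0.5341, -0.2306, 0.7292)
step 4: ξ=(vx,vy,ωz)=(0.1750, 0.2500, -0.5833), dt=0.8 → body Δ=(0.1808, 0.1607, -0.4667) → world pose (0.5618, 0.0098, 0.2625)
step 5: ξ=(vx,vy,ωz)=(-0.1250, 0.4500, -0.7500), dt=0.5 → body Δ=(-0.0193, 0.2313, -0.3750) → world pose (0.4831, 0.2282, -0.1125)

(0.4831, 0.2282, -0.1125)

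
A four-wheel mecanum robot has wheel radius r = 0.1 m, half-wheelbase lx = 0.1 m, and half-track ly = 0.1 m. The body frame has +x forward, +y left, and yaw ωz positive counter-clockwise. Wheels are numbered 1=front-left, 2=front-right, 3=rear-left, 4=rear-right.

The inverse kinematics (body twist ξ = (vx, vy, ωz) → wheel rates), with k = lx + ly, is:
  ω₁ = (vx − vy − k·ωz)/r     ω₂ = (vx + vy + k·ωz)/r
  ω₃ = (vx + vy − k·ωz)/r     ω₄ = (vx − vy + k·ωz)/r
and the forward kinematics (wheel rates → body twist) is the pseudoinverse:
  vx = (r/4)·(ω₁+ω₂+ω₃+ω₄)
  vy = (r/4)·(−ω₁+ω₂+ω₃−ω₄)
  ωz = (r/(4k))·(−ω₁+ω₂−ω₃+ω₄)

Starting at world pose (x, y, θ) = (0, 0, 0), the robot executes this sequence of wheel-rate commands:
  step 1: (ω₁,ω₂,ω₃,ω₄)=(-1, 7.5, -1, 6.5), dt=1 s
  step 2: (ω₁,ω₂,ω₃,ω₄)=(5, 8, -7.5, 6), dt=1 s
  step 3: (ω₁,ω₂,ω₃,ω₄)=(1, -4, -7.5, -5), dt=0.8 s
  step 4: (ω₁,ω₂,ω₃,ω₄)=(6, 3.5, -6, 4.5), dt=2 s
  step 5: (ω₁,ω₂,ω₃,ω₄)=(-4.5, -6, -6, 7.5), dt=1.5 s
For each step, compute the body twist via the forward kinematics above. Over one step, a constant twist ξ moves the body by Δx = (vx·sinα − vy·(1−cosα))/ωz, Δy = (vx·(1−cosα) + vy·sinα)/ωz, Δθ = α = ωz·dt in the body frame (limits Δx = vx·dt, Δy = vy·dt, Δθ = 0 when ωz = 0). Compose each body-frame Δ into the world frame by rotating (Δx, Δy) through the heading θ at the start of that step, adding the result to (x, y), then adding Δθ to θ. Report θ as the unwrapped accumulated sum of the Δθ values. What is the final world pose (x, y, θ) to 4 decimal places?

step 1: ξ=(vx,vy,ωz)=(0.3000, 0.0250, 2.0000), dt=1.0 → body Δ=(0.1187, 0.2238, 2.0000) → world pose (0.1187, 0.2238, 2.0000)
step 2: ξ=(vx,vy,ωz)=(0.2875, -0.2625, 2.0625), dt=1.0 → body Δ=(0.3102, 0.0930, 2.0625) → world pose (-0.0950, 0.4672, 4.0625)
step 3: ξ=(vx,vy,ωz)=(-0.3875, -0.1875, -0.3125), dt=0.8 → body Δ=(-0.3254, -0.1099, -0.2500) → world pose (0.0144, 0.7928, 3.8125)
step 4: ξ=(vx,vy,ωz)=(0.2000, -0.3250, 1.0000), dt=2.0 → body Δ=(0.6421, -0.0123, 2.0000) → world pose (-0.4961, 0.4032, 5.8125)
step 5: ξ=(vx,vy,ωz)=(-0.2250, -0.3750, 1.5000), dt=1.5 → body Δ=(0.2903, -0.4387, 2.2500) → world pose (-0.4363, -0.1195, 8.0625)

(-0.4363, -0.1195, 8.0625)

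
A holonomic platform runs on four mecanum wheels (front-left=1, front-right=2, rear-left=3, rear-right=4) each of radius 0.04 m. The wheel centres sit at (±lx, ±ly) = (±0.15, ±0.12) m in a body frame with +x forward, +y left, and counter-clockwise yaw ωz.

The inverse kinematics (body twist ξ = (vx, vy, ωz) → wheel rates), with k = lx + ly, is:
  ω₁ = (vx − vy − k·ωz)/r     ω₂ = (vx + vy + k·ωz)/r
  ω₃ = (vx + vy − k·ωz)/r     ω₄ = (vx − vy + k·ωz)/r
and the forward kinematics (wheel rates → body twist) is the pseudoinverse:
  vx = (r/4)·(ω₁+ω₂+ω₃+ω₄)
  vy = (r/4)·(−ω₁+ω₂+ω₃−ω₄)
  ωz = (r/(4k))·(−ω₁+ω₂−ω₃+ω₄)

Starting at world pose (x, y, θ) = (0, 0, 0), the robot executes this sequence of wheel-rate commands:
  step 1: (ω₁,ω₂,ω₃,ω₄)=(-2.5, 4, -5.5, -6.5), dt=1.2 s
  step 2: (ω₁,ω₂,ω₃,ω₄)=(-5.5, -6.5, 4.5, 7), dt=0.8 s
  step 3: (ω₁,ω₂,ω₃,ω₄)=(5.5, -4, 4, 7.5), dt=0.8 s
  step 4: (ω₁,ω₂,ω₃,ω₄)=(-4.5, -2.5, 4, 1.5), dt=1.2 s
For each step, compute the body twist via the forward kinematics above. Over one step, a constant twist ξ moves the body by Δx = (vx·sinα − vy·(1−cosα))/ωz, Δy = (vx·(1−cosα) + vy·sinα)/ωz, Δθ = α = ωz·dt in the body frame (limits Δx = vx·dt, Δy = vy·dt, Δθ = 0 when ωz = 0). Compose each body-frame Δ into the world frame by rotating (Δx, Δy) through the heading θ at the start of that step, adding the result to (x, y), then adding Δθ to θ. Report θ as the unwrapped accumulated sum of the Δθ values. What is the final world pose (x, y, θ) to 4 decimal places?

step 1: ξ=(vx,vy,ωz)=(-0.1050, 0.0750, 0.2037), dt=1.2 → body Δ=(-0.1357, 0.0738, 0.2444) → world pose (-0.1357, 0.0738, 0.2444)
step 2: ξ=(vx,vy,ωz)=(-0.0050, -0.0350, 0.0556), dt=0.8 → body Δ=(-0.0034, -0.0281, 0.0444) → world pose (-0.1322, 0.0457, 0.2889)
step 3: ξ=(vx,vy,ωz)=(0.1300, -0.1300, -0.2222), dt=0.8 → body Δ=(0.0942, -0.1127, -0.1778) → world pose (-0.0097, -0.0354, 0.1111)
step 4: ξ=(vx,vy,ωz)=(-0.0150, 0.0450, -0.0185), dt=1.2 → body Δ=(-0.0174, 0.0542, -0.0222) → world pose (-0.0330, 0.0165, 0.0889)

(-0.0330, 0.0165, 0.0889)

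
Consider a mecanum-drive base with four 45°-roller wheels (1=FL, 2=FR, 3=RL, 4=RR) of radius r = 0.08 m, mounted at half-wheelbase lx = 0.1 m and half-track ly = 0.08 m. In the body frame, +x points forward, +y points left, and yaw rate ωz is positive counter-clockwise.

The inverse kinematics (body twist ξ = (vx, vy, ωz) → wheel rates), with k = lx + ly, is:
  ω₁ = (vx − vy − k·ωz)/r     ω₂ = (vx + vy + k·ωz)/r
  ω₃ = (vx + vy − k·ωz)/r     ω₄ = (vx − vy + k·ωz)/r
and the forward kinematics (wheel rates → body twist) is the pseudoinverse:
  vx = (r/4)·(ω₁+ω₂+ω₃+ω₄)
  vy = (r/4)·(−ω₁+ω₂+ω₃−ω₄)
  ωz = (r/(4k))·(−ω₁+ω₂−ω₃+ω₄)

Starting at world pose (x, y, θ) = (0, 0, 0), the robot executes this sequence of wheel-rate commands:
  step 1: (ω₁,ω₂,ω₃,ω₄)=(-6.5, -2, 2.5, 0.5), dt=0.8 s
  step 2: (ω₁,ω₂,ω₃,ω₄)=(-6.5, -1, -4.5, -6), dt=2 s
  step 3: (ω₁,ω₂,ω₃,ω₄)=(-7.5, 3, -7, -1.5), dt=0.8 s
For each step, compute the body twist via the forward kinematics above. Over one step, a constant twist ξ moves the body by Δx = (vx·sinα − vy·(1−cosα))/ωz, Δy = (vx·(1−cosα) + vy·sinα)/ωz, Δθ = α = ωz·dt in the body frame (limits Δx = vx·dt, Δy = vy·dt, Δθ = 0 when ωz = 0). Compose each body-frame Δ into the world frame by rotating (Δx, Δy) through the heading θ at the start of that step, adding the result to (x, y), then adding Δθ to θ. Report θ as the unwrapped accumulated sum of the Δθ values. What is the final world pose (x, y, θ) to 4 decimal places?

step 1: ξ=(vx,vy,ωz)=(-0.1100, 0.1300, 0.2778), dt=0.8 → body Δ=(-0.0988, 0.0934, 0.2222) → world pose (-0.0988, 0.0934, 0.2222)
step 2: ξ=(vx,vy,ωz)=(-0.3600, 0.1400, 0.4444), dt=2.0 → body Δ=(-0.7453, -0.0549, 0.8889) → world pose (-0.8137, -0.1244, 1.1111)
step 3: ξ=(vx,vy,ωz)=(-0.2600, 0.1000, 1.7778), dt=0.8 → body Δ=(-0.1926, -0.0690, 1.4222) → world pose (-0.8373, -0.3276, 2.5333)

(-0.8373, -0.3276, 2.5333)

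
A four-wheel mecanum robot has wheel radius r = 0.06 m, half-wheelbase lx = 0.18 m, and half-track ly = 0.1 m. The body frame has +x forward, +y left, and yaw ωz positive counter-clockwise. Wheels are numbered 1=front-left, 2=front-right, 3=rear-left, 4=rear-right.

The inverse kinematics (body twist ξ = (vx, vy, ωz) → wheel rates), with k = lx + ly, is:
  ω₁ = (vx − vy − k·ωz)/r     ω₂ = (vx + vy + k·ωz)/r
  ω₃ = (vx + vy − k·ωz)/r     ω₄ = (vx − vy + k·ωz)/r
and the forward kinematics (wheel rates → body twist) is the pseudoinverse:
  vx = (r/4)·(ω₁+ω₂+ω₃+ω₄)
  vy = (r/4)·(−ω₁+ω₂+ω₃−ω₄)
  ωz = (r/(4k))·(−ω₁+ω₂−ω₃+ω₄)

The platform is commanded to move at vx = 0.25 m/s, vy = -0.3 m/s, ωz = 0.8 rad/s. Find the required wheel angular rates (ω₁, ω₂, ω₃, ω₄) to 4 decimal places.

(5.4333, 2.9000, -4.5667, 12.9000)

k = lx + ly = 0.18 + 0.1 = 0.2800;  k·ωz = 0.2800·0.8 = 0.2240
ω₁ (FL) = (vx − vy − k·ωz)/r = 0.3260/0.06 = 5.4333
ω₂ (FR) = (vx + vy + k·ωz)/r = 0.1740/0.06 = 2.9000
ω₃ (RL) = (vx + vy − k·ωz)/r = -0.2740/0.06 = -4.5667
ω₄ (RR) = (vx − vy + k·ωz)/r = 0.7740/0.06 = 12.9000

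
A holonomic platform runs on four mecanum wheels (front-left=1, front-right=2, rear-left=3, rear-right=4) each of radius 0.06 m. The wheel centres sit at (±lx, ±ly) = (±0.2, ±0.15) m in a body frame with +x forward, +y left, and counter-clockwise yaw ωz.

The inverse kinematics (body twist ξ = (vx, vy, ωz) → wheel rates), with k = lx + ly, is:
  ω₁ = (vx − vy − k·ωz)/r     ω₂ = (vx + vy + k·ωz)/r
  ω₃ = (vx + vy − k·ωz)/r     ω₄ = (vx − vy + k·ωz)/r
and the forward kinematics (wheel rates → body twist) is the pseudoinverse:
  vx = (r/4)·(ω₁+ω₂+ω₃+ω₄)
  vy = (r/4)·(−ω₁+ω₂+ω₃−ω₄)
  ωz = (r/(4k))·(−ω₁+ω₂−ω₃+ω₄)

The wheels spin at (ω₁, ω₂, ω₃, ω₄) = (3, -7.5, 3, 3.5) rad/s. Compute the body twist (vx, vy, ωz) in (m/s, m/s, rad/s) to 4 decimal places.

(0.0300, -0.1650, -0.4286)

k = lx + ly = 0.2 + 0.15 = 0.3500
ω₁+ω₂+ω₃+ω₄ = 2.0000  →  vx = (0.06/4)·2.0000 = 0.0300
−ω₁+ω₂+ω₃−ω₄ = -11.0000  →  vy = (0.06/4)·-11.0000 = -0.1650
−ω₁+ω₂−ω₃+ω₄ = -10.0000  →  ωz = (0.06/1.4000)·-10.0000 = -0.4286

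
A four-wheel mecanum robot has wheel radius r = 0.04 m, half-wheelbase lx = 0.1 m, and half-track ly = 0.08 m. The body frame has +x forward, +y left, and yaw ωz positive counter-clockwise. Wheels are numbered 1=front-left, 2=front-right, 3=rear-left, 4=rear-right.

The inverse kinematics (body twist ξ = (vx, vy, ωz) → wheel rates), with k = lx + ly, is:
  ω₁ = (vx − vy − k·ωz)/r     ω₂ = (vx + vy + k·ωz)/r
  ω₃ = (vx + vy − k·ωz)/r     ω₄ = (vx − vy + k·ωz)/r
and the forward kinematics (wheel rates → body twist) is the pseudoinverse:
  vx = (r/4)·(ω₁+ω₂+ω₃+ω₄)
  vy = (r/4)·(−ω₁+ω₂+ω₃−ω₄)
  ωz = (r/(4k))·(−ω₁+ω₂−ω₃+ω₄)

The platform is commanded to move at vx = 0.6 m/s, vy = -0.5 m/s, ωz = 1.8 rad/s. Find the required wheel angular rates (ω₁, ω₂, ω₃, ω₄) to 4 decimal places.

(19.4000, 10.6000, -5.6000, 35.6000)

k = lx + ly = 0.1 + 0.08 = 0.1800;  k·ωz = 0.1800·1.8 = 0.3240
ω₁ (FL) = (vx − vy − k·ωz)/r = 0.7760/0.04 = 19.4000
ω₂ (FR) = (vx + vy + k·ωz)/r = 0.4240/0.04 = 10.6000
ω₃ (RL) = (vx + vy − k·ωz)/r = -0.2240/0.04 = -5.6000
ω₄ (RR) = (vx − vy + k·ωz)/r = 1.4240/0.04 = 35.6000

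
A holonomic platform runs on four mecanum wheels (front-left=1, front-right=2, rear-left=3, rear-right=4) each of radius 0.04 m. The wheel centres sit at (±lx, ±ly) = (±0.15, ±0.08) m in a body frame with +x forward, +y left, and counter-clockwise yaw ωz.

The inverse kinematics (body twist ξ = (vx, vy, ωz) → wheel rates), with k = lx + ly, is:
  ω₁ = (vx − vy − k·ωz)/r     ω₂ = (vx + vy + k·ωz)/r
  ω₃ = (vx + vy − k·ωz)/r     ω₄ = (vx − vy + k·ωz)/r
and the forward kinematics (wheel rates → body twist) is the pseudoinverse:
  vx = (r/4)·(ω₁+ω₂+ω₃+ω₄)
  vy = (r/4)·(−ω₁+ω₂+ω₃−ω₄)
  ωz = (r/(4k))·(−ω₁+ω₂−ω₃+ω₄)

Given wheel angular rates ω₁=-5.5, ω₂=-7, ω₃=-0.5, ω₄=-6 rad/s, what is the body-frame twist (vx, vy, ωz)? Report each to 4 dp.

k = lx + ly = 0.15 + 0.08 = 0.2300
ω₁+ω₂+ω₃+ω₄ = -19.0000  →  vx = (0.04/4)·-19.0000 = -0.1900
−ω₁+ω₂+ω₃−ω₄ = 4.0000  →  vy = (0.04/4)·4.0000 = 0.0400
−ω₁+ω₂−ω₃+ω₄ = -7.0000  →  ωz = (0.04/0.9200)·-7.0000 = -0.3043

(-0.1900, 0.0400, -0.3043)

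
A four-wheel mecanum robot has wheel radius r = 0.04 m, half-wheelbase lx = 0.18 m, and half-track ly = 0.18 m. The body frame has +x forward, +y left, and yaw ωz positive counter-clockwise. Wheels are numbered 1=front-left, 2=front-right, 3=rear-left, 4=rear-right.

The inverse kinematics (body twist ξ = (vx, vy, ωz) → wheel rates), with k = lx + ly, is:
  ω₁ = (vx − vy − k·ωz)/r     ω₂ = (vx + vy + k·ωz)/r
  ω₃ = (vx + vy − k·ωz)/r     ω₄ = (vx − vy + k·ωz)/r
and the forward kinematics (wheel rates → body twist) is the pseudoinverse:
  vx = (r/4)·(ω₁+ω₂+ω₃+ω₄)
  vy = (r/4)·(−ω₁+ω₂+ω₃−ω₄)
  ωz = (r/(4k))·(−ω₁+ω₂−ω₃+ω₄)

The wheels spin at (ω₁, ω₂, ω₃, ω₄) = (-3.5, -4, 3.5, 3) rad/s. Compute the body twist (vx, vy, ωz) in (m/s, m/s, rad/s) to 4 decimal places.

(-0.0100, 0.0000, -0.0278)

k = lx + ly = 0.18 + 0.18 = 0.3600
ω₁+ω₂+ω₃+ω₄ = -1.0000  →  vx = (0.04/4)·-1.0000 = -0.0100
−ω₁+ω₂+ω₃−ω₄ = 0.0000  →  vy = (0.04/4)·0.0000 = 0.0000
−ω₁+ω₂−ω₃+ω₄ = -1.0000  →  ωz = (0.04/1.4400)·-1.0000 = -0.0278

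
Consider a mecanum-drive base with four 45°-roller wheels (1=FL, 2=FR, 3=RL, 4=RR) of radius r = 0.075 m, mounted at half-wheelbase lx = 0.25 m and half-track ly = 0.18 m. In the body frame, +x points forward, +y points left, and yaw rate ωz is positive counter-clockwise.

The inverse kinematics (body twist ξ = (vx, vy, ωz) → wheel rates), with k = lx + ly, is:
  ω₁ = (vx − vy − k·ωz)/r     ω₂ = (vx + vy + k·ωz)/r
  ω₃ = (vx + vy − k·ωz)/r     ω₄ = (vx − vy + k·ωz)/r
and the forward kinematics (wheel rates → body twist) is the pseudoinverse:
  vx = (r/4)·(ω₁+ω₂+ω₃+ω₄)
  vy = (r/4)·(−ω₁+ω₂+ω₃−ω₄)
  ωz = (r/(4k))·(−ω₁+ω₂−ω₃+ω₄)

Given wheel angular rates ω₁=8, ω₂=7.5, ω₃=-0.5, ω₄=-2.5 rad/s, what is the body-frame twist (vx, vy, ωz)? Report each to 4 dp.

(0.2344, 0.0281, -0.1090)

k = lx + ly = 0.25 + 0.18 = 0.4300
ω₁+ω₂+ω₃+ω₄ = 12.5000  →  vx = (0.075/4)·12.5000 = 0.2344
−ω₁+ω₂+ω₃−ω₄ = 1.5000  →  vy = (0.075/4)·1.5000 = 0.0281
−ω₁+ω₂−ω₃+ω₄ = -2.5000  →  ωz = (0.075/1.7200)·-2.5000 = -0.1090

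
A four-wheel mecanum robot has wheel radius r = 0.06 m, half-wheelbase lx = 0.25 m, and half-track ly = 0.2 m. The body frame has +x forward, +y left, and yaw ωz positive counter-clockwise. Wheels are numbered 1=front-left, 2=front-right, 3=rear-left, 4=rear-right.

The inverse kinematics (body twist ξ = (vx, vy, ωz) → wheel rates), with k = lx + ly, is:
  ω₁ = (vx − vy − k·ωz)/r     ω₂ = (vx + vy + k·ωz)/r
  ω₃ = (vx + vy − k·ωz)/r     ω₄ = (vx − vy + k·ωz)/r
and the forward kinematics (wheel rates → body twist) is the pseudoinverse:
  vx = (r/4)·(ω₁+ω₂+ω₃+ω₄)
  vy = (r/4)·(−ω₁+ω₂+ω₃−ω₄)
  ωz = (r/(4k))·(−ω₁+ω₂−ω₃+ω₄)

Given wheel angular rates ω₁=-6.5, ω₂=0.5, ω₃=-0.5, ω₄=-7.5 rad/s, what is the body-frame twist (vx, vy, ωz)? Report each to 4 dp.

(-0.2100, 0.2100, 0.0000)

k = lx + ly = 0.25 + 0.2 = 0.4500
ω₁+ω₂+ω₃+ω₄ = -14.0000  →  vx = (0.06/4)·-14.0000 = -0.2100
−ω₁+ω₂+ω₃−ω₄ = 14.0000  →  vy = (0.06/4)·14.0000 = 0.2100
−ω₁+ω₂−ω₃+ω₄ = 0.0000  →  ωz = (0.06/1.8000)·0.0000 = 0.0000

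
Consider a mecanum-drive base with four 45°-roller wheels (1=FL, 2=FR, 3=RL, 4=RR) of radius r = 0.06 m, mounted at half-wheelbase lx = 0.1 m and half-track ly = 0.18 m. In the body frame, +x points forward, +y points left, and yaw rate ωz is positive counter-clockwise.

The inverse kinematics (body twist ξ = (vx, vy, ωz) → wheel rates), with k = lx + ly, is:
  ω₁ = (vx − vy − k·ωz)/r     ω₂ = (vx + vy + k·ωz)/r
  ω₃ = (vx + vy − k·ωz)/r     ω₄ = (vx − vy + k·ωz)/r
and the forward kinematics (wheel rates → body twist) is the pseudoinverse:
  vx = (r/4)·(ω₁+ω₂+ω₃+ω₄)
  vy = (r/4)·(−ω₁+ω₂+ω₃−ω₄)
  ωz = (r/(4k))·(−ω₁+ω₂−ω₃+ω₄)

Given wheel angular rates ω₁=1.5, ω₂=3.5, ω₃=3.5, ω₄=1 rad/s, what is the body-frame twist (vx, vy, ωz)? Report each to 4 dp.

(0.1425, 0.0675, -0.0268)

k = lx + ly = 0.1 + 0.18 = 0.2800
ω₁+ω₂+ω₃+ω₄ = 9.5000  →  vx = (0.06/4)·9.5000 = 0.1425
−ω₁+ω₂+ω₃−ω₄ = 4.5000  →  vy = (0.06/4)·4.5000 = 0.0675
−ω₁+ω₂−ω₃+ω₄ = -0.5000  →  ωz = (0.06/1.1200)·-0.5000 = -0.0268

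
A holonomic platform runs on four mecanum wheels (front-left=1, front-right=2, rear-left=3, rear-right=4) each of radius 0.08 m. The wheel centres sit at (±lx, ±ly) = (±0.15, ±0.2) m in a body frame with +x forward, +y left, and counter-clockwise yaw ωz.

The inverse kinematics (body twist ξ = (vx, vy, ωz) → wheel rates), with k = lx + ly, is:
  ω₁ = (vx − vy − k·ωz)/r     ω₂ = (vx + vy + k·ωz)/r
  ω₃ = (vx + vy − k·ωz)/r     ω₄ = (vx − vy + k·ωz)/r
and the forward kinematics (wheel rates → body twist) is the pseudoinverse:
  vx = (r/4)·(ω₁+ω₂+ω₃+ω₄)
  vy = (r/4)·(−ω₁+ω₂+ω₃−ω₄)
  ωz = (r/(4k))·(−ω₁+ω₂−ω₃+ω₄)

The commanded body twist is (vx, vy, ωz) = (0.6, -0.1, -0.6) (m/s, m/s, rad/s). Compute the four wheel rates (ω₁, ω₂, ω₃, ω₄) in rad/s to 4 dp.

(11.3750, 3.6250, 8.8750, 6.1250)

k = lx + ly = 0.15 + 0.2 = 0.3500;  k·ωz = 0.3500·-0.6 = -0.2100
ω₁ (FL) = (vx − vy − k·ωz)/r = 0.9100/0.08 = 11.3750
ω₂ (FR) = (vx + vy + k·ωz)/r = 0.2900/0.08 = 3.6250
ω₃ (RL) = (vx + vy − k·ωz)/r = 0.7100/0.08 = 8.8750
ω₄ (RR) = (vx − vy + k·ωz)/r = 0.4900/0.08 = 6.1250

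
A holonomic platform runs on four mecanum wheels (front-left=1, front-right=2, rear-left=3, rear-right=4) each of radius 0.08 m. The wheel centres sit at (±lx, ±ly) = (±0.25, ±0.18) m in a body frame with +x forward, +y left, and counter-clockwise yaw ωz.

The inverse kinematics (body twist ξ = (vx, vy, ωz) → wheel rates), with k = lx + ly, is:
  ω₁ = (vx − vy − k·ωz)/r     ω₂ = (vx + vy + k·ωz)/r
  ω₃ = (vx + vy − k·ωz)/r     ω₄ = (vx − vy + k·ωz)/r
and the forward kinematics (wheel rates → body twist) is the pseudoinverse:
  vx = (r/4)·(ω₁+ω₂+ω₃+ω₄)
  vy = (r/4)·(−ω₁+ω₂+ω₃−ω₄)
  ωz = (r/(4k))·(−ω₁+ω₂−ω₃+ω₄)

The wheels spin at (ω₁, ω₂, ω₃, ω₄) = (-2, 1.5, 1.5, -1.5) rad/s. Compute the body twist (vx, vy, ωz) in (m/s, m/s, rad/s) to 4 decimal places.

k = lx + ly = 0.25 + 0.18 = 0.4300
ω₁+ω₂+ω₃+ω₄ = -0.5000  →  vx = (0.08/4)·-0.5000 = -0.0100
−ω₁+ω₂+ω₃−ω₄ = 6.5000  →  vy = (0.08/4)·6.5000 = 0.1300
−ω₁+ω₂−ω₃+ω₄ = 0.5000  →  ωz = (0.08/1.7200)·0.5000 = 0.0233

(-0.0100, 0.1300, 0.0233)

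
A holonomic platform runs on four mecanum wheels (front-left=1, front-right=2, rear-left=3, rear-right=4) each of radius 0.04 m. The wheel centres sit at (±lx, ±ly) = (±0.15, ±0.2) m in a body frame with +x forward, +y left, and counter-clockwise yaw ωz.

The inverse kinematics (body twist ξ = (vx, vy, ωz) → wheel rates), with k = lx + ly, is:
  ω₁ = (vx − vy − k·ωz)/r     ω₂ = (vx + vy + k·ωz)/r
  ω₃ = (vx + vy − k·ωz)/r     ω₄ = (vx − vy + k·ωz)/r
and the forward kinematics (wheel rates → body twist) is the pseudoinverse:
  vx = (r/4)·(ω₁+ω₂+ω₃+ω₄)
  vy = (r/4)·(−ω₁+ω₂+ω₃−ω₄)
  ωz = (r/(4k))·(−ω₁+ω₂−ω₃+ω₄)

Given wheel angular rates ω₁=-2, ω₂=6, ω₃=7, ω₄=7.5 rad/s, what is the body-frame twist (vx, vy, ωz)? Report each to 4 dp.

k = lx + ly = 0.15 + 0.2 = 0.3500
ω₁+ω₂+ω₃+ω₄ = 18.5000  →  vx = (0.04/4)·18.5000 = 0.1850
−ω₁+ω₂+ω₃−ω₄ = 7.5000  →  vy = (0.04/4)·7.5000 = 0.0750
−ω₁+ω₂−ω₃+ω₄ = 8.5000  →  ωz = (0.04/1.4000)·8.5000 = 0.2429

(0.1850, 0.0750, 0.2429)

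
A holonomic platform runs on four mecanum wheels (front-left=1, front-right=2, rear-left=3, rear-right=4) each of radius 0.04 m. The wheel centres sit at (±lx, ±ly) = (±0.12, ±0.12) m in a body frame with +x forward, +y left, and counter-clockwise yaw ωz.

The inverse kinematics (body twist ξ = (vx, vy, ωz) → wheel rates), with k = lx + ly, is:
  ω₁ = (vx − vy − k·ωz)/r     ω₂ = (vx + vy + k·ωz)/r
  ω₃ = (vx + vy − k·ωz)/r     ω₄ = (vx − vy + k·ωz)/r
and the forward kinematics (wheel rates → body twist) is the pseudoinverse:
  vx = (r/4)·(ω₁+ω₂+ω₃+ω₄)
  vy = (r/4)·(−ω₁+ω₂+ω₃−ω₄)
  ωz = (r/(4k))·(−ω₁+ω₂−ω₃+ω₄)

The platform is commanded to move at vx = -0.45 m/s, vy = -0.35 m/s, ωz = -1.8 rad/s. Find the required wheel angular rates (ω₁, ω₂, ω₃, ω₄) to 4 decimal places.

(8.3000, -30.8000, -9.2000, -13.3000)

k = lx + ly = 0.12 + 0.12 = 0.2400;  k·ωz = 0.2400·-1.8 = -0.4320
ω₁ (FL) = (vx − vy − k·ωz)/r = 0.3320/0.04 = 8.3000
ω₂ (FR) = (vx + vy + k·ωz)/r = -1.2320/0.04 = -30.8000
ω₃ (RL) = (vx + vy − k·ωz)/r = -0.3680/0.04 = -9.2000
ω₄ (RR) = (vx − vy + k·ωz)/r = -0.5320/0.04 = -13.3000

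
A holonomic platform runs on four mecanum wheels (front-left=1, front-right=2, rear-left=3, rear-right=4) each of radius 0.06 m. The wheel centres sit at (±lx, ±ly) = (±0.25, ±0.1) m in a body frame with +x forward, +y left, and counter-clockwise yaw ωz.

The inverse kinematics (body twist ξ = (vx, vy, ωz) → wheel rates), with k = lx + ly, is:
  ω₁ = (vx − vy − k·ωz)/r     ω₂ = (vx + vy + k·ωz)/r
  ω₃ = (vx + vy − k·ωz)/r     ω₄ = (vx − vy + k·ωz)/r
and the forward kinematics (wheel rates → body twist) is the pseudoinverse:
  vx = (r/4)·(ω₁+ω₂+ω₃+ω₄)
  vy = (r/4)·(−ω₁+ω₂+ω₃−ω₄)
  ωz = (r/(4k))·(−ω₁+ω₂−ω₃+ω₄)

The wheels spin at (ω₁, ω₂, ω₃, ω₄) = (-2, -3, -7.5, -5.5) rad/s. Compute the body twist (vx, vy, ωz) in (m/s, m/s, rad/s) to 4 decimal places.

k = lx + ly = 0.25 + 0.1 = 0.3500
ω₁+ω₂+ω₃+ω₄ = -18.0000  →  vx = (0.06/4)·-18.0000 = -0.2700
−ω₁+ω₂+ω₃−ω₄ = -3.0000  →  vy = (0.06/4)·-3.0000 = -0.0450
−ω₁+ω₂−ω₃+ω₄ = 1.0000  →  ωz = (0.06/1.4000)·1.0000 = 0.0429

(-0.2700, -0.0450, 0.0429)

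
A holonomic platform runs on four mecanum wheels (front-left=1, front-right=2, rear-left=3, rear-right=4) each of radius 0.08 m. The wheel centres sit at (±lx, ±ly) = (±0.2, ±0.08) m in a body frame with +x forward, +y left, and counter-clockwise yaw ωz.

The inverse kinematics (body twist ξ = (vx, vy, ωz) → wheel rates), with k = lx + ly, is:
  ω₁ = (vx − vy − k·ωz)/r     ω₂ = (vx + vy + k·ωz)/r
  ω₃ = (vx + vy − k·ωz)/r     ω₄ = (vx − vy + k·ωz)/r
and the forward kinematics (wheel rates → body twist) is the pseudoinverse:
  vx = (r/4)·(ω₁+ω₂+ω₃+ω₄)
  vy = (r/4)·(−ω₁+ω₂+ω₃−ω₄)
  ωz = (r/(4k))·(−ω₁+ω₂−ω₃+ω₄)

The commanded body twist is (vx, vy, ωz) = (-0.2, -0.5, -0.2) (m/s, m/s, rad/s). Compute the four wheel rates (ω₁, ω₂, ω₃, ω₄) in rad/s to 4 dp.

k = lx + ly = 0.2 + 0.08 = 0.2800;  k·ωz = 0.2800·-0.2 = -0.0560
ω₁ (FL) = (vx − vy − k·ωz)/r = 0.3560/0.08 = 4.4500
ω₂ (FR) = (vx + vy + k·ωz)/r = -0.7560/0.08 = -9.4500
ω₃ (RL) = (vx + vy − k·ωz)/r = -0.6440/0.08 = -8.0500
ω₄ (RR) = (vx − vy + k·ωz)/r = 0.2440/0.08 = 3.0500

(4.4500, -9.4500, -8.0500, 3.0500)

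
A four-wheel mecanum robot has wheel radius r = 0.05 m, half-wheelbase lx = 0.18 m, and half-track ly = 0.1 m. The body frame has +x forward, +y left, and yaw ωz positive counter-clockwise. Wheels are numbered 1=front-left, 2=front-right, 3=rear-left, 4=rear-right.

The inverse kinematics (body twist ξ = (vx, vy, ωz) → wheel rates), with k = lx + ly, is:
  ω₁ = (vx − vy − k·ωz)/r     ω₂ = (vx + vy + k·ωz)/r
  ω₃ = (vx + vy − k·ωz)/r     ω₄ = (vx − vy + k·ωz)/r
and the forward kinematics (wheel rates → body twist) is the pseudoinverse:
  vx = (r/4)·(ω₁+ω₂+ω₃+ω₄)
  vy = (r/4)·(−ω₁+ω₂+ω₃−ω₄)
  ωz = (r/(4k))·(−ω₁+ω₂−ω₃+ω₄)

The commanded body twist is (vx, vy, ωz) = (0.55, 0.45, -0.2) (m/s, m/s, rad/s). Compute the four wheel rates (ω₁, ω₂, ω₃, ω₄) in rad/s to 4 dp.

(3.1200, 18.8800, 21.1200, 0.8800)

k = lx + ly = 0.18 + 0.1 = 0.2800;  k·ωz = 0.2800·-0.2 = -0.0560
ω₁ (FL) = (vx − vy − k·ωz)/r = 0.1560/0.05 = 3.1200
ω₂ (FR) = (vx + vy + k·ωz)/r = 0.9440/0.05 = 18.8800
ω₃ (RL) = (vx + vy − k·ωz)/r = 1.0560/0.05 = 21.1200
ω₄ (RR) = (vx − vy + k·ωz)/r = 0.0440/0.05 = 0.8800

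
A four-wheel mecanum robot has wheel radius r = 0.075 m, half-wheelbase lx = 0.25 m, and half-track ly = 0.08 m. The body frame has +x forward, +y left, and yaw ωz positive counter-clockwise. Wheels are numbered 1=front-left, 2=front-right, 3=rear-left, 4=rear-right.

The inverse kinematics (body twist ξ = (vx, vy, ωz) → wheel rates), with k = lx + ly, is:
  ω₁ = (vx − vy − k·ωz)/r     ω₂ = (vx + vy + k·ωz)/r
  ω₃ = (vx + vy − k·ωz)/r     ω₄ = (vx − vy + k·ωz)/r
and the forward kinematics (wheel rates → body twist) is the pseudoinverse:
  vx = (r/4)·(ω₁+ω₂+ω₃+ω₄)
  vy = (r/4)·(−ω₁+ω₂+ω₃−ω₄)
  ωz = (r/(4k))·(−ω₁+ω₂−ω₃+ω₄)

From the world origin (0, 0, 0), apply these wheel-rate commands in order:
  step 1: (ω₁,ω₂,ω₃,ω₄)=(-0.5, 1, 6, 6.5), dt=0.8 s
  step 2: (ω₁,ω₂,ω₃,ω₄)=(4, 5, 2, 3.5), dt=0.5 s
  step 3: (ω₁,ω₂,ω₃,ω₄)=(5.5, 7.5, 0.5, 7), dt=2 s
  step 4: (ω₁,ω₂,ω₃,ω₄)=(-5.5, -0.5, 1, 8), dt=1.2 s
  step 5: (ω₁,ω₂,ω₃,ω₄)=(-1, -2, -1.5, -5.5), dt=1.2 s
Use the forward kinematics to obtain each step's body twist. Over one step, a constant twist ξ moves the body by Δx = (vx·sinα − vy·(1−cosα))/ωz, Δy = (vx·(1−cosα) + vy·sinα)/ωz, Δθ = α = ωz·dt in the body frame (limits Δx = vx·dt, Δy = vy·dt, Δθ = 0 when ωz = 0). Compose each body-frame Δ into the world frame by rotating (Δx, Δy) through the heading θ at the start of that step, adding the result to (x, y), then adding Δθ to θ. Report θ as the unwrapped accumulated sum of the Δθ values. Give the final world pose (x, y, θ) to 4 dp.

step 1: ξ=(vx,vy,ωz)=(0.2437, 0.0187, 0.1136), dt=0.8 → body Δ=(0.1941, 0.0238, 0.0909) → world pose (0.1941, 0.0238, 0.0909)
step 2: ξ=(vx,vy,ωz)=(0.2719, -0.0094, 0.1420), dt=0.5 → body Δ=(0.1360, 0.0001, 0.0710) → world pose (0.3295, 0.0363, 0.1619)
step 3: ξ=(vx,vy,ωz)=(0.3844, -0.0844, 0.4830), dt=2.0 → body Δ=(0.7300, 0.1996, 0.9659) → world pose (1.0178, 0.3510, 1.1278)
step 4: ξ=(vx,vy,ωz)=(0.0563, -0.0375, 0.6818), dt=1.2 → body Δ=(0.0776, -0.0140, 0.8182) → world pose (1.0637, 0.4151, 1.9460)
step 5: ξ=(vx,vy,ωz)=(-0.1875, 0.0562, -0.2841), dt=1.2 → body Δ=(-0.2093, 0.1042, -0.3409) → world pose (1.0435, 0.1822, 1.6051)

(1.0435, 0.1822, 1.6051)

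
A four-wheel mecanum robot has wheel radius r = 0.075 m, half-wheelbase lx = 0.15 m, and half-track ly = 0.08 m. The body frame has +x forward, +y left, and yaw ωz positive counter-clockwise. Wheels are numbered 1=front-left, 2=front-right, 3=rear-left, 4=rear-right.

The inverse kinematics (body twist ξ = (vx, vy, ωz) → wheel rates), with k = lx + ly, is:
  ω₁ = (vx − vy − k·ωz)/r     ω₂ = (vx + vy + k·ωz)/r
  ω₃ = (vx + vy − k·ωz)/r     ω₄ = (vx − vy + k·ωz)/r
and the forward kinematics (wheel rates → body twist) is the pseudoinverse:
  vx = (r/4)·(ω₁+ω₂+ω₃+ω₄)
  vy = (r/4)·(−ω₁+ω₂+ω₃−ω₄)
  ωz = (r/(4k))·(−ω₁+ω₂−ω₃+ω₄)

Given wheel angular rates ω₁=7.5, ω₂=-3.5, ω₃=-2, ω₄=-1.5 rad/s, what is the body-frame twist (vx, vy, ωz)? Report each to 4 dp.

k = lx + ly = 0.15 + 0.08 = 0.2300
ω₁+ω₂+ω₃+ω₄ = 0.5000  →  vx = (0.075/4)·0.5000 = 0.0094
−ω₁+ω₂+ω₃−ω₄ = -11.5000  →  vy = (0.075/4)·-11.5000 = -0.2156
−ω₁+ω₂−ω₃+ω₄ = -10.5000  →  ωz = (0.075/0.9200)·-10.5000 = -0.8560

(0.0094, -0.2156, -0.8560)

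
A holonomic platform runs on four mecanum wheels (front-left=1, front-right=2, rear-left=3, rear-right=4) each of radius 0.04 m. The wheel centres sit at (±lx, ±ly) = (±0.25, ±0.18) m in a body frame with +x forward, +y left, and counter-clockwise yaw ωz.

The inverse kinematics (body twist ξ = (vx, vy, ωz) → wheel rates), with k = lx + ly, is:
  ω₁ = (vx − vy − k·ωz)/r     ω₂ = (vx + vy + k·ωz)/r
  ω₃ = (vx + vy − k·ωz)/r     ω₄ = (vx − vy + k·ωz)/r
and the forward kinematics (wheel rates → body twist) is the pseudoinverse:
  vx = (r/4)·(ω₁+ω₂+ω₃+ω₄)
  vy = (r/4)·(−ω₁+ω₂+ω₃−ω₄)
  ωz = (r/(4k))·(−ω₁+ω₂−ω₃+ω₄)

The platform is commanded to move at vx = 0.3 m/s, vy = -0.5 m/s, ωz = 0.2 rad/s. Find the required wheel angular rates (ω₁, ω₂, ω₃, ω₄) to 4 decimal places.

(17.8500, -2.8500, -7.1500, 22.1500)

k = lx + ly = 0.25 + 0.18 = 0.4300;  k·ωz = 0.4300·0.2 = 0.0860
ω₁ (FL) = (vx − vy − k·ωz)/r = 0.7140/0.04 = 17.8500
ω₂ (FR) = (vx + vy + k·ωz)/r = -0.1140/0.04 = -2.8500
ω₃ (RL) = (vx + vy − k·ωz)/r = -0.2860/0.04 = -7.1500
ω₄ (RR) = (vx − vy + k·ωz)/r = 0.8860/0.04 = 22.1500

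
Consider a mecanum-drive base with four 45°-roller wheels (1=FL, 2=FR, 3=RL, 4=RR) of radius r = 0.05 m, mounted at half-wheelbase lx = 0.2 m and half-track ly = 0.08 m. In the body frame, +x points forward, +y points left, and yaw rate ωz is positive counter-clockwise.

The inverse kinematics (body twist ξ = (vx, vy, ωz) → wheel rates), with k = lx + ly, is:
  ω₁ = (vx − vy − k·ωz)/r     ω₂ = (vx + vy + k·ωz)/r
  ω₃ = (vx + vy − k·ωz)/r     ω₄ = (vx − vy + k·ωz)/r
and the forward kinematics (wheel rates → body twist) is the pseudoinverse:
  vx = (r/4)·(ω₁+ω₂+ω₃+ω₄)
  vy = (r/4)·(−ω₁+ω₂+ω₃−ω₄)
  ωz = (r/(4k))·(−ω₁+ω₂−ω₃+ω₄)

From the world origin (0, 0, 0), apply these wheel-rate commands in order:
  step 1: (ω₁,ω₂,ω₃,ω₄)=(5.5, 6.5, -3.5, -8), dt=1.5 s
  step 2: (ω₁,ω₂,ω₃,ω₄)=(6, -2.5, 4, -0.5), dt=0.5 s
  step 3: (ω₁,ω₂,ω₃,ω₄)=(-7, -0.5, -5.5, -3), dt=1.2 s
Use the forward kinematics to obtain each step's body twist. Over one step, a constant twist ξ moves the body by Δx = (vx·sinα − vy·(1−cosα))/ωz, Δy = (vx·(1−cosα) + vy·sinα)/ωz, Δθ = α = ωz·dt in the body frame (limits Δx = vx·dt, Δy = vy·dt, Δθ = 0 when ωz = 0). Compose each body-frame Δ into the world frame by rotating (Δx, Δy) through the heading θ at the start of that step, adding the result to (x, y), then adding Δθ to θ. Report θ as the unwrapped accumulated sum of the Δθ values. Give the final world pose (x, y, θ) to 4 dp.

(-0.1590, 0.1853, -0.0424)

step 1: ξ=(vx,vy,ωz)=(0.0062, 0.0688, -0.1562), dt=1.5 → body Δ=(0.0213, 0.1011, -0.2344) → world pose (0.0213, 0.1011, -0.2344)
step 2: ξ=(vx,vy,ωz)=(0.0875, -0.0500, -0.5804), dt=0.5 → body Δ=(0.0395, -0.0310, -0.2902) → world pose (0.0526, 0.0618, -0.5246)
step 3: ξ=(vx,vy,ωz)=(-0.2000, 0.0500, 0.4018), dt=1.2 → body Δ=(-0.2450, 0.0010, 0.4821) → world pose (-0.1590, 0.1853, -0.0424)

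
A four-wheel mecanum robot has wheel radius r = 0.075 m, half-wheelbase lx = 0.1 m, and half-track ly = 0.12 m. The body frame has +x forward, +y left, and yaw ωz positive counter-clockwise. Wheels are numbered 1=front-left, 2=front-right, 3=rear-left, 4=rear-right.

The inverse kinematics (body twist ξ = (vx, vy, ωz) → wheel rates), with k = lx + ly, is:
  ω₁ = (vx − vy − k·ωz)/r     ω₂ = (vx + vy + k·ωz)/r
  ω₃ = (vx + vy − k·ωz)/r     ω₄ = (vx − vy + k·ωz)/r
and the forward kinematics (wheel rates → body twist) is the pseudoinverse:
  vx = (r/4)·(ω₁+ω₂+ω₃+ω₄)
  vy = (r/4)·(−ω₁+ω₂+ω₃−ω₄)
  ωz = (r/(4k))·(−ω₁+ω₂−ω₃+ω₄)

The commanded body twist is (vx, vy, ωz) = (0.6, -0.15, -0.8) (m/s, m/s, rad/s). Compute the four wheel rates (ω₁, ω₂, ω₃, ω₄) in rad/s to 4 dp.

k = lx + ly = 0.1 + 0.12 = 0.2200;  k·ωz = 0.2200·-0.8 = -0.1760
ω₁ (FL) = (vx − vy − k·ωz)/r = 0.9260/0.075 = 12.3467
ω₂ (FR) = (vx + vy + k·ωz)/r = 0.2740/0.075 = 3.6533
ω₃ (RL) = (vx + vy − k·ωz)/r = 0.6260/0.075 = 8.3467
ω₄ (RR) = (vx − vy + k·ωz)/r = 0.5740/0.075 = 7.6533

(12.3467, 3.6533, 8.3467, 7.6533)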